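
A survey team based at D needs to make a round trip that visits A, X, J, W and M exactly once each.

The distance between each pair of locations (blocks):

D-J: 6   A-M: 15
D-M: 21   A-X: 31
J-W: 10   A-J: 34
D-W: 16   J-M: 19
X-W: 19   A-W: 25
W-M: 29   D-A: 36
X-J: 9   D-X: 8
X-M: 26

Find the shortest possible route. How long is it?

There are 60 distinct closed tours to check (reversals are equivalent).
D→A→X→J→W→M→D: 36+31+9+10+29+21 = 136
D→A→X→J→M→W→D: 36+31+9+19+29+16 = 140
D→A→X→W→J→M→D: 36+31+19+10+19+21 = 136
D→A→X→W→M→J→D: 36+31+19+29+19+6 = 140
D→A→X→M→J→W→D: 36+31+26+19+10+16 = 138
D→A→X→M→W→J→D: 36+31+26+29+10+6 = 138
D→A→J→X→W→M→D: 36+34+9+19+29+21 = 148
D→A→J→X→M→W→D: 36+34+9+26+29+16 = 150
D→A→J→W→X→M→D: 36+34+10+19+26+21 = 146
D→A→J→W→M→X→D: 36+34+10+29+26+8 = 143
D→A→J→M→X→W→D: 36+34+19+26+19+16 = 150
D→A→J→M→W→X→D: 36+34+19+29+19+8 = 145
D→A→W→X→J→M→D: 36+25+19+9+19+21 = 129
D→A→W→X→M→J→D: 36+25+19+26+19+6 = 131
… (46 more)
D→X→J→W→A→M→D: 8+9+10+25+15+21 = 88  ← best
The minimum is 88.
One optimal route: D → X → J → W → A → M → D (or its reverse).

Minimum total distance: 88 blocks.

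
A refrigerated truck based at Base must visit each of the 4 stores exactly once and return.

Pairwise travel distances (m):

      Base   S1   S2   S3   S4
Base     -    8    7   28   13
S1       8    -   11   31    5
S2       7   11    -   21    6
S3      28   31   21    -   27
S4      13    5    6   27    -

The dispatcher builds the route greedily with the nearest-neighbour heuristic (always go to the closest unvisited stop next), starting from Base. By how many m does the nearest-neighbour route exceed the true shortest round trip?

From Base: S2=7, S1=8, S4=13, S3=28 → choose S2 (7).
From S2: S4=6, S1=11, S3=21 → choose S4 (6).
From S4: S1=5, S3=27 → choose S1 (5).
From S1: S3=31 → choose S3 (31).
NN route Base → S2 → S4 → S1 → S3 → Base costs 77.
Optimal: Base → S1 → S4 → S2 → S3 → Base costs 68 (by enumerating all 12 distinct tours).
Excess = 77 − 68 = 9.

Excess over optimum: 9 m.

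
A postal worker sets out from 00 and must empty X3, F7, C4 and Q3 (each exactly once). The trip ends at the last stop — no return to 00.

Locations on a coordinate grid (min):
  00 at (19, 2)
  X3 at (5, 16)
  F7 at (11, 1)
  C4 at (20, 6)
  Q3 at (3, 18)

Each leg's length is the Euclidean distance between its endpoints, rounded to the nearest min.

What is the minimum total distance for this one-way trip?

33 min — the minimum one-way total.

There are 4! = 24 possible orderings.
00 → X3 → F7 → C4 → Q3: 20+16+10+21 = 67
00 → X3 → F7 → Q3 → C4: 20+16+19+21 = 76
00 → X3 → C4 → F7 → Q3: 20+18+10+19 = 67
00 → X3 → C4 → Q3 → F7: 20+18+21+19 = 78
00 → X3 → Q3 → F7 → C4: 20+3+19+10 = 52
00 → X3 → Q3 → C4 → F7: 20+3+21+10 = 54
00 → F7 → X3 → C4 → Q3: 8+16+18+21 = 63
00 → F7 → X3 → Q3 → C4: 8+16+3+21 = 48
00 → F7 → C4 → X3 → Q3: 8+10+18+3 = 39
00 → F7 → C4 → Q3 → X3: 8+10+21+3 = 42
00 → F7 → Q3 → X3 → C4: 8+19+3+18 = 48
00 → F7 → Q3 → C4 → X3: 8+19+21+18 = 66
00 → C4 → X3 → F7 → Q3: 4+18+16+19 = 57
00 → C4 → X3 → Q3 → F7: 4+18+3+19 = 44
… (10 more)
00 → C4 → F7 → X3 → Q3: 4+10+16+3 = 33  ← best
The minimum is 33.
One shortest path: 00 → C4 → F7 → X3 → Q3.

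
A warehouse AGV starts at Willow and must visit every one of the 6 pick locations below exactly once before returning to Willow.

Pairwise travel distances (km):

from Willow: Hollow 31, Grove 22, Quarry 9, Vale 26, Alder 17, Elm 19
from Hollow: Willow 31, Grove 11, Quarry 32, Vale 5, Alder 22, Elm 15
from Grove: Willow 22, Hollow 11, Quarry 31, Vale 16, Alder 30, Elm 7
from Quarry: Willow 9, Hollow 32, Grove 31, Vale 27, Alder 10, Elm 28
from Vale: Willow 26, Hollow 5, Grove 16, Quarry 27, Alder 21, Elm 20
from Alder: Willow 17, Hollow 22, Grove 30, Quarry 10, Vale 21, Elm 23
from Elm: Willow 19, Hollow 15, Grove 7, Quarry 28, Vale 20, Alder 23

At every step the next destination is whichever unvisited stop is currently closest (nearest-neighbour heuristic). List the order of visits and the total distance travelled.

Willow → [Quarry:9 / Alder:17 / Elm:19 / Grove:22 / Vale:26 / Hollow:31] → Quarry (9)
Quarry → [Alder:10 / Vale:27 / Elm:28 / Grove:31 / Hollow:32] → Alder (10)
Alder → [Vale:21 / Hollow:22 / Elm:23 / Grove:30] → Vale (21)
Vale → [Hollow:5 / Grove:16 / Elm:20] → Hollow (5)
Hollow → [Grove:11 / Elm:15] → Grove (11)
Grove → [Elm:7] → Elm (7)
Return Elm→Willow: 19.
Total = 9 + 10 + 21 + 5 + 11 + 7 + 19 = 82.

Total distance 82 km via the nearest-neighbour route Willow → Quarry → Alder → Vale → Hollow → Grove → Elm → Willow.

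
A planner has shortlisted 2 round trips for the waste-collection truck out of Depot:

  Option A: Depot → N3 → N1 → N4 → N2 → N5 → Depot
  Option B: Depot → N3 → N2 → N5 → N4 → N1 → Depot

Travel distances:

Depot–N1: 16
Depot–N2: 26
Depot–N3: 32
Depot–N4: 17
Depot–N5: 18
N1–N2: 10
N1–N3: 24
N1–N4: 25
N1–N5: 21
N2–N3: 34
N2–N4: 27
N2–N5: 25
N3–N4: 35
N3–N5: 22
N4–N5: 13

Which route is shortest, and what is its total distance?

Option A: 32 + 24 + 25 + 27 + 25 + 18 = 151
Option B: 32 + 34 + 25 + 13 + 25 + 16 = 145

145 — Option B is the shortest.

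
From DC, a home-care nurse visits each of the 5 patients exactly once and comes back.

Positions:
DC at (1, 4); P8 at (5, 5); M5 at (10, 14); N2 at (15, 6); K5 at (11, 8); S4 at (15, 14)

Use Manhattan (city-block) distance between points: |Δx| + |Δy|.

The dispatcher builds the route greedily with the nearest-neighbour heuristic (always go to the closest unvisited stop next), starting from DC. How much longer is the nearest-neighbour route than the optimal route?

2 longer than the optimal tour.

From DC: P8=5, K5=14, N2=16, M5=19, S4=24 → choose P8 (5).
From P8: K5=9, N2=11, M5=14, S4=19 → choose K5 (9).
From K5: N2=6, M5=7, S4=10 → choose N2 (6).
From N2: S4=8, M5=13 → choose S4 (8).
From S4: M5=5 → choose M5 (5).
NN route DC → P8 → K5 → N2 → S4 → M5 → DC costs 52.
Optimal: DC → P8 → N2 → S4 → M5 → K5 → DC costs 50 (by enumerating all 60 distinct tours).
Excess = 52 − 50 = 2.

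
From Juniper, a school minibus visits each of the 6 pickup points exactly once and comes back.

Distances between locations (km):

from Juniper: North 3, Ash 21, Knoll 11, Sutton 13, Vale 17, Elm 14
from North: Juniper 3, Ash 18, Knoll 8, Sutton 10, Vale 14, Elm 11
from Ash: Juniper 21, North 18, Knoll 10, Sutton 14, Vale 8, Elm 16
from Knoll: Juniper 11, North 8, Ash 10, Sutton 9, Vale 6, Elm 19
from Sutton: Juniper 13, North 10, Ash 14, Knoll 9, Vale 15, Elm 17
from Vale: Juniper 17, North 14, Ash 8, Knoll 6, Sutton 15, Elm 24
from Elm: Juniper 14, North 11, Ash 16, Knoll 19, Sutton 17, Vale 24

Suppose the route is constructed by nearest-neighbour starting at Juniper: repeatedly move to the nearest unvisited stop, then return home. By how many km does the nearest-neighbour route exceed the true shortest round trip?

The nearest-neighbour route is 4 km longer than optimal.

Juniper: North=3, Knoll=11, Sutton=13, Elm=14, Vale=17, Ash=21 ⇒ North
North: Knoll=8, Sutton=10, Elm=11, Vale=14, Ash=18 ⇒ Knoll
Knoll: Vale=6, Sutton=9, Ash=10, Elm=19 ⇒ Vale
Vale: Ash=8, Sutton=15, Elm=24 ⇒ Ash
Ash: Sutton=14, Elm=16 ⇒ Sutton
Sutton: Elm=17 ⇒ Elm
NN route Juniper → North → Knoll → Vale → Ash → Sutton → Elm → Juniper costs 70.
Optimal: Juniper → North → Sutton → Knoll → Vale → Ash → Elm → Juniper costs 66 (by enumerating all 360 distinct tours).
Excess = 70 − 66 = 4.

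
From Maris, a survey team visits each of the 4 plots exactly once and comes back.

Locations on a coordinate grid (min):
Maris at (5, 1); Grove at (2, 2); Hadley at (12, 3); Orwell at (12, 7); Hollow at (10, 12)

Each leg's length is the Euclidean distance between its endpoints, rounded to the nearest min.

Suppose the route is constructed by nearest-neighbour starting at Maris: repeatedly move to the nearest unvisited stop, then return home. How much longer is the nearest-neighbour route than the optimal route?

The nearest-neighbour route is 2 min longer than optimal.

Maris: Grove=3, Hadley=7, Orwell=9, Hollow=12 ⇒ Grove
Grove: Hadley=10, Orwell=11, Hollow=13 ⇒ Hadley
Hadley: Orwell=4, Hollow=9 ⇒ Orwell
Orwell: Hollow=5 ⇒ Hollow
NN route Maris → Grove → Hadley → Orwell → Hollow → Maris costs 34.
Optimal: Maris → Grove → Hollow → Orwell → Hadley → Maris costs 32 (by enumerating all 12 distinct tours).
Excess = 34 − 32 = 2.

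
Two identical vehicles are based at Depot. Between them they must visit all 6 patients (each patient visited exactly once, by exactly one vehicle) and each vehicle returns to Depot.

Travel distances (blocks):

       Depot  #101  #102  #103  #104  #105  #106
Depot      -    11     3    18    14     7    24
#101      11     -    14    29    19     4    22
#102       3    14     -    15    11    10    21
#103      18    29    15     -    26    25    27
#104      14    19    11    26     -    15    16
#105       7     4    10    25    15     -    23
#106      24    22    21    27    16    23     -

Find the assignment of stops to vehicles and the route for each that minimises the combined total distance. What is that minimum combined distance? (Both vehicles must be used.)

97 blocks — the smallest possible combined total.

Try each way of splitting the stops between the two vehicles (each non-empty) and, for each split, find the best tour for each vehicle:
  {#101} + {#102, #103, #104, #105, #106}: 22 + 83 = 105
  {#102} + {#101, #103, #104, #105, #106}: 6 + 91 = 97
  {#101, #102} + {#103, #104, #105, #106}: 28 + 83 = 111
  {#103} + {#101, #102, #104, #105, #106}: 36 + 63 = 99
  {#101, #103} + {#102, #104, #105, #106}: 58 + 60 = 118
  {#102, #103} + {#101, #104, #105, #106}: 36 + 63 = 99
  … (31 splits in total)
Best: vehicle 1 Depot → #102 → Depot = 6; vehicle 2 Depot → #101 → #105 → #104 → #106 → #103 → Depot = 91; combined 97.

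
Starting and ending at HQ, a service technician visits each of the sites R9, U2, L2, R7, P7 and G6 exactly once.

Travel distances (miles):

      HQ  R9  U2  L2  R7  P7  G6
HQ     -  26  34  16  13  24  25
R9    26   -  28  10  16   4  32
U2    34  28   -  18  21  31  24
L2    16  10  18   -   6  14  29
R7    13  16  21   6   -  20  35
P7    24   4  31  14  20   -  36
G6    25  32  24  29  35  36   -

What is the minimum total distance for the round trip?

Shortest round trip = 113 miles.

HQ - R9 - U2 - L2 - R7 - P7 - G6 - HQ: 26+28+18+6+20+36+25 = 159
HQ - R9 - U2 - L2 - R7 - G6 - P7 - HQ: 26+28+18+6+35+36+24 = 173
HQ - R9 - U2 - L2 - P7 - R7 - G6 - HQ: 26+28+18+14+20+35+25 = 166
HQ - R9 - U2 - L2 - P7 - G6 - R7 - HQ: 26+28+18+14+36+35+13 = 170
HQ - R9 - U2 - L2 - G6 - R7 - P7 - HQ: 26+28+18+29+35+20+24 = 180
HQ - R9 - U2 - L2 - G6 - P7 - R7 - HQ: 26+28+18+29+36+20+13 = 170
HQ - R9 - U2 - R7 - L2 - P7 - G6 - HQ: 26+28+21+6+14+36+25 = 156
HQ - R9 - U2 - R7 - L2 - G6 - P7 - HQ: 26+28+21+6+29+36+24 = 170
… (352 more)
HQ - R7 - L2 - R9 - P7 - U2 - G6 - HQ: 13+6+10+4+31+24+25 = 113  ← best
The minimum is 113.
One optimal route: HQ → R7 → L2 → R9 → P7 → U2 → G6 → HQ (or its reverse).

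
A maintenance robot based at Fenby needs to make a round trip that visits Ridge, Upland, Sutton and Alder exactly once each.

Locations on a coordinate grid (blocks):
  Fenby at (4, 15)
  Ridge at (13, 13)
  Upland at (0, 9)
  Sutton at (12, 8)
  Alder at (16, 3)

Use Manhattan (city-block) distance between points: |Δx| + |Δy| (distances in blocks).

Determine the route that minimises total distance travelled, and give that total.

Shortest round trip = 56 blocks.

With 4 stops there are 4!/2 = 12 distinct round trips (a route and its reverse cost the same).
Fenby - Ridge - Upland - Sutton - Alder - Fenby: 11+17+13+9+24 = 74
Fenby - Ridge - Upland - Alder - Sutton - Fenby: 11+17+22+9+15 = 74
Fenby - Ridge - Sutton - Upland - Alder - Fenby: 11+6+13+22+24 = 76
Fenby - Ridge - Sutton - Alder - Upland - Fenby: 11+6+9+22+10 = 58
Fenby - Ridge - Alder - Upland - Sutton - Fenby: 11+13+22+13+15 = 74
Fenby - Ridge - Alder - Sutton - Upland - Fenby: 11+13+9+13+10 = 56
Fenby - Upland - Ridge - Sutton - Alder - Fenby: 10+17+6+9+24 = 66
Fenby - Upland - Ridge - Alder - Sutton - Fenby: 10+17+13+9+15 = 64
Fenby - Upland - Sutton - Ridge - Alder - Fenby: 10+13+6+13+24 = 66
Fenby - Upland - Alder - Ridge - Sutton - Fenby: 10+22+13+6+15 = 66
Fenby - Sutton - Ridge - Upland - Alder - Fenby: 15+6+17+22+24 = 84
Fenby - Sutton - Upland - Ridge - Alder - Fenby: 15+13+17+13+24 = 82
The minimum is 56.
One optimal route: Fenby → Ridge → Alder → Sutton → Upland → Fenby (or its reverse).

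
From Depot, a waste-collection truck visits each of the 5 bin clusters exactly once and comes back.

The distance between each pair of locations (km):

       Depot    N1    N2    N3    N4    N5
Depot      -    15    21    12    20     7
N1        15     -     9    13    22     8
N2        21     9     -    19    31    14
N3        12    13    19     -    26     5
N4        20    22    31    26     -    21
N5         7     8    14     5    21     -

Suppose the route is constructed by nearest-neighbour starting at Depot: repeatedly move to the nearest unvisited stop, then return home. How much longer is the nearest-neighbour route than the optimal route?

Excess over optimum: 3 km.

Depot: N5=7, N3=12, N1=15, N4=20, N2=21 ⇒ N5
N5: N3=5, N1=8, N2=14, N4=21 ⇒ N3
N3: N1=13, N2=19, N4=26 ⇒ N1
N1: N2=9, N4=22 ⇒ N2
N2: N4=31 ⇒ N4
NN route Depot → N5 → N3 → N1 → N2 → N4 → Depot costs 85.
Optimal: Depot → N3 → N5 → N2 → N1 → N4 → Depot costs 82 (by enumerating all 60 distinct tours).
Excess = 85 − 82 = 3.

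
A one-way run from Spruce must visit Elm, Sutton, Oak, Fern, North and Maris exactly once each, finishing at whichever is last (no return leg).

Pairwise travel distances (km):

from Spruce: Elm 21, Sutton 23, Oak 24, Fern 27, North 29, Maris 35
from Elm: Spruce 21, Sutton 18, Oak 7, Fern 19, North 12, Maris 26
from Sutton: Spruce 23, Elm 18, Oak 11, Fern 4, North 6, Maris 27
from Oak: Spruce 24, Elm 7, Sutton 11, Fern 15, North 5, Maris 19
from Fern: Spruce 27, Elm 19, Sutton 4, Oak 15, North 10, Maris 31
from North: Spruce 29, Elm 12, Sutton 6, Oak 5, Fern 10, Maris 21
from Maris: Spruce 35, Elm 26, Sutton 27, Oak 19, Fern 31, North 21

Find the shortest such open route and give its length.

There are 6! = 720 possible orderings.
Spruce→Elm→Sutton→Oak→Fern→North→Maris: 21+18+11+15+10+21 = 96
Spruce→Elm→Sutton→Oak→Fern→Maris→North: 21+18+11+15+31+21 = 117
Spruce→Elm→Sutton→Oak→North→Fern→Maris: 21+18+11+5+10+31 = 96
Spruce→Elm→Sutton→Oak→North→Maris→Fern: 21+18+11+5+21+31 = 107
Spruce→Elm→Sutton→Oak→Maris→Fern→North: 21+18+11+19+31+10 = 110
Spruce→Elm→Sutton→Oak→Maris→North→Fern: 21+18+11+19+21+10 = 100
Spruce→Elm→Sutton→Fern→Oak→North→Maris: 21+18+4+15+5+21 = 84
Spruce→Elm→Sutton→Fern→Oak→Maris→North: 21+18+4+15+19+21 = 98
… (712 more)
Spruce→Elm→Oak→Sutton→Fern→North→Maris: 21+7+11+4+10+21 = 74  ← best
The minimum is 74.
One shortest path: Spruce → Elm → Oak → Sutton → Fern → North → Maris.

74 km — the minimum one-way total.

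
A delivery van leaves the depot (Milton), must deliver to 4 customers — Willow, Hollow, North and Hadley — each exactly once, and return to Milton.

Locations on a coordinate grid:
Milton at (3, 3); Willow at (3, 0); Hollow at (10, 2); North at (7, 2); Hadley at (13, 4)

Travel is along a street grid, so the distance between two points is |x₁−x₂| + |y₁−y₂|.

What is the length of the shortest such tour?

Minimum total distance: 28.

Milton-Willow-Hollow-North-Hadley-Milton: 3+9+3+8+11 = 34
Milton-Willow-Hollow-Hadley-North-Milton: 3+9+5+8+5 = 30
Milton-Willow-North-Hollow-Hadley-Milton: 3+6+3+5+11 = 28
Milton-Willow-North-Hadley-Hollow-Milton: 3+6+8+5+8 = 30
Milton-Willow-Hadley-Hollow-North-Milton: 3+14+5+3+5 = 30
Milton-Willow-Hadley-North-Hollow-Milton: 3+14+8+3+8 = 36
Milton-Hollow-Willow-North-Hadley-Milton: 8+9+6+8+11 = 42
Milton-Hollow-Willow-Hadley-North-Milton: 8+9+14+8+5 = 44
Milton-Hollow-North-Willow-Hadley-Milton: 8+3+6+14+11 = 42
Milton-Hollow-Hadley-Willow-North-Milton: 8+5+14+6+5 = 38
Milton-North-Willow-Hollow-Hadley-Milton: 5+6+9+5+11 = 36
Milton-North-Hollow-Willow-Hadley-Milton: 5+3+9+14+11 = 42
The minimum is 28.
One optimal route: Milton → Willow → North → Hollow → Hadley → Milton (or its reverse).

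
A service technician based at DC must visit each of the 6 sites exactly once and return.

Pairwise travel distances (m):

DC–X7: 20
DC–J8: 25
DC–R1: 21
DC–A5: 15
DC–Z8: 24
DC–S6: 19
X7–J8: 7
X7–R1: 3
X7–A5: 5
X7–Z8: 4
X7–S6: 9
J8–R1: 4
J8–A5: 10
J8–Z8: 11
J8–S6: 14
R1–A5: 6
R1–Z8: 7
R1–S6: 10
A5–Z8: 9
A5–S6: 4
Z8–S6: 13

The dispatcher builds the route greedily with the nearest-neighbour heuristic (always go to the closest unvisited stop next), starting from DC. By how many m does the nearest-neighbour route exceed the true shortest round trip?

From DC: A5=15, S6=19, X7=20, R1=21, Z8=24, J8=25 → choose A5 (15).
From A5: S6=4, X7=5, R1=6, Z8=9, J8=10 → choose S6 (4).
From S6: X7=9, R1=10, Z8=13, J8=14 → choose X7 (9).
From X7: R1=3, Z8=4, J8=7 → choose R1 (3).
From R1: J8=4, Z8=7 → choose J8 (4).
From J8: Z8=11 → choose Z8 (11).
NN route DC → A5 → S6 → X7 → R1 → J8 → Z8 → DC costs 70.
Optimal: DC → X7 → Z8 → J8 → R1 → A5 → S6 → DC costs 68 (by enumerating all 360 distinct tours).
Excess = 70 − 68 = 2.

The nearest-neighbour route is 2 m longer than optimal.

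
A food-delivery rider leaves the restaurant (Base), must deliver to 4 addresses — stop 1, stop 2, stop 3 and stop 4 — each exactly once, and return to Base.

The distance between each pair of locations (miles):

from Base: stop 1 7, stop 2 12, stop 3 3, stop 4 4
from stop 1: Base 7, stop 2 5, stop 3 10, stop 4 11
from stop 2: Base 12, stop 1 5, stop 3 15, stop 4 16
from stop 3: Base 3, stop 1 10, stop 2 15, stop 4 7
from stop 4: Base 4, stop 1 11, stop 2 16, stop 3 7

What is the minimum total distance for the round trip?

With 4 stops there are 4!/2 = 12 distinct round trips (a route and its reverse cost the same).
Base → stop 1 → stop 2 → stop 3 → stop 4 → Base: 7+5+15+7+4 = 38
Base → stop 1 → stop 2 → stop 4 → stop 3 → Base: 7+5+16+7+3 = 38
Base → stop 1 → stop 3 → stop 2 → stop 4 → Base: 7+10+15+16+4 = 52
Base → stop 1 → stop 3 → stop 4 → stop 2 → Base: 7+10+7+16+12 = 52
Base → stop 1 → stop 4 → stop 2 → stop 3 → Base: 7+11+16+15+3 = 52
Base → stop 1 → stop 4 → stop 3 → stop 2 → Base: 7+11+7+15+12 = 52
Base → stop 2 → stop 1 → stop 3 → stop 4 → Base: 12+5+10+7+4 = 38
Base → stop 2 → stop 1 → stop 4 → stop 3 → Base: 12+5+11+7+3 = 38
Base → stop 2 → stop 3 → stop 1 → stop 4 → Base: 12+15+10+11+4 = 52
Base → stop 2 → stop 4 → stop 1 → stop 3 → Base: 12+16+11+10+3 = 52
Base → stop 3 → stop 1 → stop 2 → stop 4 → Base: 3+10+5+16+4 = 38
Base → stop 3 → stop 2 → stop 1 → stop 4 → Base: 3+15+5+11+4 = 38
The minimum is 38.
One optimal route: Base → stop 1 → stop 2 → stop 3 → stop 4 → Base (or its reverse).

Shortest round trip = 38 miles.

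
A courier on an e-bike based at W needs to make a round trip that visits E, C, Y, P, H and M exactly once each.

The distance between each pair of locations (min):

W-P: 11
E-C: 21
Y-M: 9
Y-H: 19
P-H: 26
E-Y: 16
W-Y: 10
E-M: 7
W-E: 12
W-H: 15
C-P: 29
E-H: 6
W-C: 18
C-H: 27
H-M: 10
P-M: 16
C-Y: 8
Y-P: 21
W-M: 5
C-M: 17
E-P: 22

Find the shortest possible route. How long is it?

Minimum total distance: 82 min.

W-E-C-Y-P-H-M-W: 12+21+8+21+26+10+5 = 103
W-E-C-Y-P-M-H-W: 12+21+8+21+16+10+15 = 103
W-E-C-Y-H-P-M-W: 12+21+8+19+26+16+5 = 107
W-E-C-Y-H-M-P-W: 12+21+8+19+10+16+11 = 97
W-E-C-Y-M-P-H-W: 12+21+8+9+16+26+15 = 107
W-E-C-Y-M-H-P-W: 12+21+8+9+10+26+11 = 97
W-E-C-P-Y-H-M-W: 12+21+29+21+19+10+5 = 117
W-E-C-P-Y-M-H-W: 12+21+29+21+9+10+15 = 117
… (352 more)
W-Y-C-E-H-M-P-W: 10+8+21+6+10+16+11 = 82  ← best
The minimum is 82.
One optimal route: W → Y → C → E → H → M → P → W (or its reverse).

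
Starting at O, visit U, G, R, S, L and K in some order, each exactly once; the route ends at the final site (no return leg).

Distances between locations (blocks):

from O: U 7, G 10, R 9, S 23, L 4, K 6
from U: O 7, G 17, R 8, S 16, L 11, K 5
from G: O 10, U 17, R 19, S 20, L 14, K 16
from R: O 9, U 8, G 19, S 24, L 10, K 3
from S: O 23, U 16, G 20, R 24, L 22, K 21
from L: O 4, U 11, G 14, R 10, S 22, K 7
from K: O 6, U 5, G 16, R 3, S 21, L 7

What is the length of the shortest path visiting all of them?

Shortest open route: 58 blocks.

There are 6! = 720 possible orderings.
O → U → G → R → S → L → K: 7+17+19+24+22+7 = 96
O → U → G → R → S → K → L: 7+17+19+24+21+7 = 95
O → U → G → R → L → S → K: 7+17+19+10+22+21 = 96
O → U → G → R → L → K → S: 7+17+19+10+7+21 = 81
O → U → G → R → K → S → L: 7+17+19+3+21+22 = 89
O → U → G → R → K → L → S: 7+17+19+3+7+22 = 75
O → U → G → S → R → L → K: 7+17+20+24+10+7 = 85
O → U → G → S → R → K → L: 7+17+20+24+3+7 = 78
… (712 more)
O → G → L → R → K → U → S: 10+14+10+3+5+16 = 58  ← best
The minimum is 58.
One shortest path: O → G → L → R → K → U → S.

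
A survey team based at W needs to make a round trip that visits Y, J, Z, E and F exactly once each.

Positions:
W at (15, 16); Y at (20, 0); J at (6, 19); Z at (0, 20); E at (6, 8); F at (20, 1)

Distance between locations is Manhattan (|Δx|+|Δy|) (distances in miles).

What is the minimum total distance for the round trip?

With 5 stops there are 5!/2 = 60 distinct round trips (a route and its reverse cost the same).
W-Y-J-Z-E-F-W: 21+33+7+18+21+20 = 120
W-Y-J-Z-F-E-W: 21+33+7+39+21+17 = 138
W-Y-J-E-Z-F-W: 21+33+11+18+39+20 = 142
W-Y-J-E-F-Z-W: 21+33+11+21+39+19 = 144
W-Y-J-F-Z-E-W: 21+33+32+39+18+17 = 160
W-Y-J-F-E-Z-W: 21+33+32+21+18+19 = 144
W-Y-Z-J-E-F-W: 21+40+7+11+21+20 = 120
W-Y-Z-J-F-E-W: 21+40+7+32+21+17 = 138
W-Y-Z-E-J-F-W: 21+40+18+11+32+20 = 142
W-Y-Z-E-F-J-W: 21+40+18+21+32+12 = 144
W-Y-Z-F-J-E-W: 21+40+39+32+11+17 = 160
W-Y-Z-F-E-J-W: 21+40+39+21+11+12 = 144
W-Y-E-J-Z-F-W: 21+22+11+7+39+20 = 120
W-Y-E-J-F-Z-W: 21+22+11+32+39+19 = 144
… (46 more)
W-Y-F-E-J-Z-W: 21+1+21+11+7+19 = 80  ← best
The minimum is 80.
One optimal route: W → Y → F → E → J → Z → W (or its reverse).

Minimum total distance: 80 miles.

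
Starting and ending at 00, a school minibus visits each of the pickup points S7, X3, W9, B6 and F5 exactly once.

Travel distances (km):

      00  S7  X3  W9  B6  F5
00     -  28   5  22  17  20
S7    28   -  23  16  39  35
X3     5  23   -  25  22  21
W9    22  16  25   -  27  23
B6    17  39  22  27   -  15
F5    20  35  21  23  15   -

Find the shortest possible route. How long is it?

Minimum total distance: 99 km.

There are 60 distinct closed tours to check (reversals are equivalent).
00→S7→X3→W9→B6→F5→00: 28+23+25+27+15+20 = 138
00→S7→X3→W9→F5→B6→00: 28+23+25+23+15+17 = 131
00→S7→X3→B6→W9→F5→00: 28+23+22+27+23+20 = 143
00→S7→X3→B6→F5→W9→00: 28+23+22+15+23+22 = 133
00→S7→X3→F5→W9→B6→00: 28+23+21+23+27+17 = 139
00→S7→X3→F5→B6→W9→00: 28+23+21+15+27+22 = 136
00→S7→W9→X3→B6→F5→00: 28+16+25+22+15+20 = 126
00→S7→W9→X3→F5→B6→00: 28+16+25+21+15+17 = 122
00→S7→W9→B6→X3→F5→00: 28+16+27+22+21+20 = 134
00→S7→W9→B6→F5→X3→00: 28+16+27+15+21+5 = 112
00→S7→W9→F5→X3→B6→00: 28+16+23+21+22+17 = 127
00→S7→W9→F5→B6→X3→00: 28+16+23+15+22+5 = 109
00→S7→B6→X3→W9→F5→00: 28+39+22+25+23+20 = 157
00→S7→B6→X3→F5→W9→00: 28+39+22+21+23+22 = 155
… (46 more)
00→X3→S7→W9→F5→B6→00: 5+23+16+23+15+17 = 99  ← best
The minimum is 99.
One optimal route: 00 → X3 → S7 → W9 → F5 → B6 → 00 (or its reverse).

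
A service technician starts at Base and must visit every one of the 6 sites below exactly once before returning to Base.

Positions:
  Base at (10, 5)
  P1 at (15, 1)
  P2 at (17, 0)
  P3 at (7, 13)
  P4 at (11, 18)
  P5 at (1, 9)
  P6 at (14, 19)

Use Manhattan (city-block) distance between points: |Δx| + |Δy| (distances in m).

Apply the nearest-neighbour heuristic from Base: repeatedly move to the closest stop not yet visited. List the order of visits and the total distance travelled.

70 m along Base → P1 → P2 → P6 → P4 → P3 → P5 → Base.

At Base the remaining stops are P1 9, P3 11, P2 12, P5 13, P4 14, P6 18; go to P1.
At P1 the remaining stops are P2 3, P6 19, P3 20, P4 21, P5 22; go to P2.
At P2 the remaining stops are P6 22, P3 23, P4 24, P5 25; go to P6.
At P6 the remaining stops are P4 4, P3 13, P5 23; go to P4.
At P4 the remaining stops are P3 9, P5 19; go to P3.
At P3 the remaining stops are P5 10; go to P5.
Return P5→Base: 13.
Total = 9 + 3 + 22 + 4 + 9 + 10 + 13 = 70.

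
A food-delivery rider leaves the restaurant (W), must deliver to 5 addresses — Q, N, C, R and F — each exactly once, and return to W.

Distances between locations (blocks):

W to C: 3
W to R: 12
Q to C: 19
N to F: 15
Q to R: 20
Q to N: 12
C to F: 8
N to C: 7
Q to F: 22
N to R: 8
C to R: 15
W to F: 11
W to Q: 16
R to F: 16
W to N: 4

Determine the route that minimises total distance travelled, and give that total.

63 blocks — the shortest possible round trip.

With 5 stops there are 5!/2 = 60 distinct round trips (a route and its reverse cost the same).
W-Q-N-C-R-F-W: 16+12+7+15+16+11 = 77
W-Q-N-C-F-R-W: 16+12+7+8+16+12 = 71
W-Q-N-R-C-F-W: 16+12+8+15+8+11 = 70
W-Q-N-R-F-C-W: 16+12+8+16+8+3 = 63
W-Q-N-F-C-R-W: 16+12+15+8+15+12 = 78
W-Q-N-F-R-C-W: 16+12+15+16+15+3 = 77
W-Q-C-N-R-F-W: 16+19+7+8+16+11 = 77
W-Q-C-N-F-R-W: 16+19+7+15+16+12 = 85
W-Q-C-R-N-F-W: 16+19+15+8+15+11 = 84
W-Q-C-R-F-N-W: 16+19+15+16+15+4 = 85
W-Q-C-F-N-R-W: 16+19+8+15+8+12 = 78
W-Q-C-F-R-N-W: 16+19+8+16+8+4 = 71
W-Q-R-N-C-F-W: 16+20+8+7+8+11 = 70
W-Q-R-N-F-C-W: 16+20+8+15+8+3 = 70
… (46 more)
The minimum is 63.
One optimal route: W → Q → N → R → F → C → W (or its reverse).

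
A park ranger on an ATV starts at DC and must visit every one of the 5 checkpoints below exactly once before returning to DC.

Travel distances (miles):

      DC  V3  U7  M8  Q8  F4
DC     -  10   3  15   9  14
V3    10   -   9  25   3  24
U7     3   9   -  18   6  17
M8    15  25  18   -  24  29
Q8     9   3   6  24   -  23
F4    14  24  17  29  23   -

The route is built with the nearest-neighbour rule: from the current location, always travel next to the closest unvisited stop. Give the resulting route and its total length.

DC → [U7:3 / Q8:9 / V3:10 / F4:14 / M8:15] → U7 (3)
U7 → [Q8:6 / V3:9 / F4:17 / M8:18] → Q8 (6)
Q8 → [V3:3 / F4:23 / M8:24] → V3 (3)
V3 → [F4:24 / M8:25] → F4 (24)
F4 → [M8:29] → M8 (29)
Return M8→DC: 15.
Total = 3 + 6 + 3 + 24 + 29 + 15 = 80.

Total distance 80 miles via the nearest-neighbour route DC → U7 → Q8 → V3 → F4 → M8 → DC.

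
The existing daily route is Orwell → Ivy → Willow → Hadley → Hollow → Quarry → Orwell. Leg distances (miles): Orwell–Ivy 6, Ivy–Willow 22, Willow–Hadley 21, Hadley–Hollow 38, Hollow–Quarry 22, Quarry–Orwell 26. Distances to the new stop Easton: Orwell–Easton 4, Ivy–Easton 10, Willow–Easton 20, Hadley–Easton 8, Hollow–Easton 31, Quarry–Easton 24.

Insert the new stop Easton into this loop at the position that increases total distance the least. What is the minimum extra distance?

Insertion cost between consecutive stops i–j is d(i,Easton) + d(Easton,j) − d(i,j):
  between Orwell and Ivy: 4 + 10 − 6 = 8
  between Ivy and Willow: 10 + 20 − 22 = 8
  between Willow and Hadley: 20 + 8 − 21 = 7
  between Hadley and Hollow: 8 + 31 − 38 = 1
  between Hollow and Quarry: 31 + 24 − 22 = 33
  between Quarry and Orwell: 24 + 4 − 26 = 2
Cheapest insertion is between Hadley and Hollow, adding 1.
New total = 135 + 1 = 136.

+1 miles — insert Easton between Hadley and Hollow.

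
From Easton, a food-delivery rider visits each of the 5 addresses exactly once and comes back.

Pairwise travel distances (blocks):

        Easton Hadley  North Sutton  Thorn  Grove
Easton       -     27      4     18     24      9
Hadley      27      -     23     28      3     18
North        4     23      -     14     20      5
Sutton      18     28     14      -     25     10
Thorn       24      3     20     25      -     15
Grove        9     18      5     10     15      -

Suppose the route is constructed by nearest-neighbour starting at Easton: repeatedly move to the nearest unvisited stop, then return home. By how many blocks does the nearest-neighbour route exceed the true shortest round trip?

The nearest-neighbour route is 1 blocks longer than optimal.

From Easton: North=4, Grove=9, Sutton=18, Thorn=24, Hadley=27 → choose North (4).
From North: Grove=5, Sutton=14, Thorn=20, Hadley=23 → choose Grove (5).
From Grove: Sutton=10, Thorn=15, Hadley=18 → choose Sutton (10).
From Sutton: Thorn=25, Hadley=28 → choose Thorn (25).
From Thorn: Hadley=3 → choose Hadley (3).
NN route Easton → North → Grove → Sutton → Thorn → Hadley → Easton costs 74.
Optimal: Easton → Hadley → Thorn → Grove → Sutton → North → Easton costs 73 (by enumerating all 60 distinct tours).
Excess = 74 − 73 = 1.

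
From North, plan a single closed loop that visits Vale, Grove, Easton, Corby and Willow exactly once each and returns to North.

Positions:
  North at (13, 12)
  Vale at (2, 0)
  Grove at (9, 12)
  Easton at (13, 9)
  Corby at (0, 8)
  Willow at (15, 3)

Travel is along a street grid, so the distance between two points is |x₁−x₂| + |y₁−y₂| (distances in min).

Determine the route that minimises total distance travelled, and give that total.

North→Vale→Grove→Easton→Corby→Willow→North: 23+19+7+14+20+11 = 94
North→Vale→Grove→Easton→Willow→Corby→North: 23+19+7+8+20+17 = 94
North→Vale→Grove→Corby→Easton→Willow→North: 23+19+13+14+8+11 = 88
North→Vale→Grove→Corby→Willow→Easton→North: 23+19+13+20+8+3 = 86
North→Vale→Grove→Willow→Easton→Corby→North: 23+19+15+8+14+17 = 96
North→Vale→Grove→Willow→Corby→Easton→North: 23+19+15+20+14+3 = 94
North→Vale→Easton→Grove→Corby→Willow→North: 23+20+7+13+20+11 = 94
North→Vale→Easton→Grove→Willow→Corby→North: 23+20+7+15+20+17 = 102
North→Vale→Easton→Corby→Grove→Willow→North: 23+20+14+13+15+11 = 96
North→Vale→Easton→Corby→Willow→Grove→North: 23+20+14+20+15+4 = 96
North→Vale→Easton→Willow→Grove→Corby→North: 23+20+8+15+13+17 = 96
North→Vale→Easton→Willow→Corby→Grove→North: 23+20+8+20+13+4 = 88
North→Vale→Corby→Grove→Easton→Willow→North: 23+10+13+7+8+11 = 72
North→Vale→Corby→Grove→Willow→Easton→North: 23+10+13+15+8+3 = 72
… (46 more)
North→Grove→Corby→Vale→Willow→Easton→North: 4+13+10+16+8+3 = 54  ← best
The minimum is 54.
One optimal route: North → Grove → Corby → Vale → Willow → Easton → North (or its reverse).

Shortest round trip = 54 min.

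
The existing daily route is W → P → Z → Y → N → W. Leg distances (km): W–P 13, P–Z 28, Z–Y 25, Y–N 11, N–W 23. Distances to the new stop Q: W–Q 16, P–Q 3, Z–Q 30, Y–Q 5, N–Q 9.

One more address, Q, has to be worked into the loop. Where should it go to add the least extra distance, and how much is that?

Insertion cost between consecutive stops i–j is d(i,Q) + d(Q,j) − d(i,j):
  between W and P: 16 + 3 − 13 = 6
  between P and Z: 3 + 30 − 28 = 5
  between Z and Y: 30 + 5 − 25 = 10
  between Y and N: 5 + 9 − 11 = 3
  between N and W: 9 + 16 − 23 = 2
Cheapest insertion is between N and W, adding 2.
New total = 100 + 2 = 102.

Adding 2 km by placing Q on the N–W leg.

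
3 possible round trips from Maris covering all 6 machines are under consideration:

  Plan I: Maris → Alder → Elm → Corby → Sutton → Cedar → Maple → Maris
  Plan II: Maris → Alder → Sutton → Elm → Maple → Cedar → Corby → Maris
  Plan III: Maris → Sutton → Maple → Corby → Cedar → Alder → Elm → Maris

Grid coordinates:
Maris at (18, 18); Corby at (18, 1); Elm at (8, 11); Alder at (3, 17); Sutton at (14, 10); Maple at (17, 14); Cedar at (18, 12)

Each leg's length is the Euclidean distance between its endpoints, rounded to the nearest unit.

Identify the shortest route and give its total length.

Shortest is Plan I, total 57.

Plan I: 15 + 8 + 14 + 10 + 4 + 2 + 4 = 57
Plan II: 15 + 13 + 6 + 9 + 2 + 11 + 17 = 73
Plan III: 9 + 5 + 13 + 11 + 16 + 8 + 12 = 74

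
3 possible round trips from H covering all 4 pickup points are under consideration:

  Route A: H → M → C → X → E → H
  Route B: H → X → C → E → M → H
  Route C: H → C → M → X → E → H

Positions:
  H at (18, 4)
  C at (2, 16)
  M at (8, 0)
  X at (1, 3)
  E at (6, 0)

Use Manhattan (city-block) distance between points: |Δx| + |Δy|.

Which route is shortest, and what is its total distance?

Route A: 14 + 22 + 14 + 8 + 16 = 74
Route B: 18 + 14 + 20 + 2 + 14 = 68
Route C: 28 + 22 + 10 + 8 + 16 = 84

Shortest is Route B, total 68.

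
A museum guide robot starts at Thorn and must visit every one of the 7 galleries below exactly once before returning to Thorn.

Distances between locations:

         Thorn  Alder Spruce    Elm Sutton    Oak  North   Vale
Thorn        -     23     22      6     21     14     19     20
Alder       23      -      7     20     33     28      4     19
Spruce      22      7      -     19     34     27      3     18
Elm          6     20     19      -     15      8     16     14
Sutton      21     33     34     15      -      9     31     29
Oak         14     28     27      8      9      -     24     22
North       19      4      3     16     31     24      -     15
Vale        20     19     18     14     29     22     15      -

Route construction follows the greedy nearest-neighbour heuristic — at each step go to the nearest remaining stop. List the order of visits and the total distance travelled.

From Thorn: distances to unvisited — Elm=6, Oak=14, North=19, Vale=20, Sutton=21, Spruce=22, Alder=23. Nearest is Elm (6).
From Elm: distances to unvisited — Oak=8, Vale=14, Sutton=15, North=16, Spruce=19, Alder=20. Nearest is Oak (8).
From Oak: distances to unvisited — Sutton=9, Vale=22, North=24, Spruce=27, Alder=28. Nearest is Sutton (9).
From Sutton: distances to unvisited — Vale=29, North=31, Alder=33, Spruce=34. Nearest is Vale (29).
From Vale: distances to unvisited — North=15, Spruce=18, Alder=19. Nearest is North (15).
From North: distances to unvisited — Spruce=3, Alder=4. Nearest is Spruce (3).
From Spruce: distances to unvisited — Alder=7. Nearest is Alder (7).
Return Alder→Thorn: 23.
Total = 6 + 8 + 9 + 29 + 15 + 3 + 7 + 23 = 100.

100 along Thorn → Elm → Oak → Sutton → Vale → North → Spruce → Alder → Thorn.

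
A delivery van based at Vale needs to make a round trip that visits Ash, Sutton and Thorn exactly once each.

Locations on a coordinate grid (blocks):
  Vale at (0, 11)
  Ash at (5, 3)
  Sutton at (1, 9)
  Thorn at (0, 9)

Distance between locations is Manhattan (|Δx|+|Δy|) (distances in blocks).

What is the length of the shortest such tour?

Shortest round trip = 26 blocks.

There are 3 distinct closed tours to check (reversals are equivalent).
Vale-Ash-Sutton-Thorn-Vale: 13+10+1+2 = 26
Vale-Ash-Thorn-Sutton-Vale: 13+11+1+3 = 28
Vale-Sutton-Ash-Thorn-Vale: 3+10+11+2 = 26
The minimum is 26.
One optimal route: Vale → Ash → Sutton → Thorn → Vale (or its reverse).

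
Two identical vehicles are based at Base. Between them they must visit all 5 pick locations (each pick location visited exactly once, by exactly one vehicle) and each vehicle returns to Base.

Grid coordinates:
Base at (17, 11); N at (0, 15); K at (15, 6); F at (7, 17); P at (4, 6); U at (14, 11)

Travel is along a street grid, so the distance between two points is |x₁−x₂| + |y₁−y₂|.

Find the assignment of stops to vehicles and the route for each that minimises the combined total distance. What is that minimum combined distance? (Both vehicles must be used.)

62 — the smallest possible combined total.

There are 2^4 − 1 = 15 ways to divide the 5 stops into two non-empty groups. For each, the best each vehicle can do is its own shortest tour through its group:
  {N} + {K, F, P, U}: 42 + 48 = 90
  {K} + {N, F, P, U}: 14 + 56 = 70
  {N, K} + {F, P, U}: 52 + 48 = 100
  {F} + {N, K, P, U}: 32 + 52 = 84
  {N, F} + {K, P, U}: 46 + 36 = 82
  {K, F} + {N, P, U}: 42 + 52 = 94
  … (15 splits in total)
  {N, K, F, P} + {U}: 56 + 6 = 62  ← best
Best: vehicle 1 Base → K → P → N → F → Base = 56; vehicle 2 Base → U → Base = 6; combined 62.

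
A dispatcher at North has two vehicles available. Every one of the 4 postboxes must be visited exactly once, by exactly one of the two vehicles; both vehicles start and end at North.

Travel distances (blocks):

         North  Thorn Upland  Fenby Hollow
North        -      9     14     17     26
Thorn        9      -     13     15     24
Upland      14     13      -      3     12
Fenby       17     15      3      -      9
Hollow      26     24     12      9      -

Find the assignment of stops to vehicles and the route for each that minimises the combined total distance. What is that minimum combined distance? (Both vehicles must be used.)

Minimum combined distance: 70 blocks.

Try each way of splitting the stops between the two vehicles (each non-empty) and, for each split, find the best tour for each vehicle:
  {Thorn} + {Upland, Fenby, Hollow}: 18 + 52 = 70
  {Upland} + {Thorn, Fenby, Hollow}: 28 + 59 = 87
  {Thorn, Upland} + {Fenby, Hollow}: 36 + 52 = 88
  {Fenby} + {Thorn, Upland, Hollow}: 34 + 59 = 93
  {Thorn, Fenby} + {Upland, Hollow}: 41 + 52 = 93
  {Upland, Fenby} + {Thorn, Hollow}: 34 + 59 = 93
  … (7 splits in total)
Best: vehicle 1 North → Thorn → North = 18; vehicle 2 North → Upland → Fenby → Hollow → North = 52; combined 70.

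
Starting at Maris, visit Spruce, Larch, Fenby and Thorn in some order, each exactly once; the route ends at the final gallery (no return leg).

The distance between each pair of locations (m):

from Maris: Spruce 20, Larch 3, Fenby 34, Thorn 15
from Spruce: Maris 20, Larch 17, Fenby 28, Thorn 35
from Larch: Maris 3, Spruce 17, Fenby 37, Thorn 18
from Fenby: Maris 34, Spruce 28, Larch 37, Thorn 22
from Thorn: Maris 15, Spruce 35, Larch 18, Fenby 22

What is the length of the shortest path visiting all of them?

There are 4! = 24 possible orderings.
Maris - Spruce - Larch - Fenby - Thorn: 20+17+37+22 = 96
Maris - Spruce - Larch - Thorn - Fenby: 20+17+18+22 = 77
Maris - Spruce - Fenby - Larch - Thorn: 20+28+37+18 = 103
Maris - Spruce - Fenby - Thorn - Larch: 20+28+22+18 = 88
Maris - Spruce - Thorn - Larch - Fenby: 20+35+18+37 = 110
Maris - Spruce - Thorn - Fenby - Larch: 20+35+22+37 = 114
Maris - Larch - Spruce - Fenby - Thorn: 3+17+28+22 = 70
Maris - Larch - Spruce - Thorn - Fenby: 3+17+35+22 = 77
Maris - Larch - Fenby - Spruce - Thorn: 3+37+28+35 = 103
Maris - Larch - Fenby - Thorn - Spruce: 3+37+22+35 = 97
Maris - Larch - Thorn - Spruce - Fenby: 3+18+35+28 = 84
Maris - Larch - Thorn - Fenby - Spruce: 3+18+22+28 = 71
Maris - Fenby - Spruce - Larch - Thorn: 34+28+17+18 = 97
Maris - Fenby - Spruce - Thorn - Larch: 34+28+35+18 = 115
… (10 more)
The minimum is 70.
One shortest path: Maris → Larch → Spruce → Fenby → Thorn.

Shortest open route: 70 m.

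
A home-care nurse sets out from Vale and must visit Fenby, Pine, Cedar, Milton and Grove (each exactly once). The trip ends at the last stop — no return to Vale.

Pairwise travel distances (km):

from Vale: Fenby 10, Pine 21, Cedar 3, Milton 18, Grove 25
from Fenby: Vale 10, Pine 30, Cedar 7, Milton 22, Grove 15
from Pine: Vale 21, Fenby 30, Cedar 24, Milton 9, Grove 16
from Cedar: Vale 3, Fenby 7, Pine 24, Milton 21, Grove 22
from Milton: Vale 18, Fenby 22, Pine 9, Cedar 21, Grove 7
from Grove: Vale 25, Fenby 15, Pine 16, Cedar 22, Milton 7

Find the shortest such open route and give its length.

Shortest open route: 41 km.

There are 5! = 120 possible orderings.
Vale - Fenby - Pine - Cedar - Milton - Grove: 10+30+24+21+7 = 92
Vale - Fenby - Pine - Cedar - Grove - Milton: 10+30+24+22+7 = 93
Vale - Fenby - Pine - Milton - Cedar - Grove: 10+30+9+21+22 = 92
Vale - Fenby - Pine - Milton - Grove - Cedar: 10+30+9+7+22 = 78
Vale - Fenby - Pine - Grove - Cedar - Milton: 10+30+16+22+21 = 99
Vale - Fenby - Pine - Grove - Milton - Cedar: 10+30+16+7+21 = 84
Vale - Fenby - Cedar - Pine - Milton - Grove: 10+7+24+9+7 = 57
Vale - Fenby - Cedar - Pine - Grove - Milton: 10+7+24+16+7 = 64
Vale - Fenby - Cedar - Milton - Pine - Grove: 10+7+21+9+16 = 63
Vale - Fenby - Cedar - Milton - Grove - Pine: 10+7+21+7+16 = 61
Vale - Fenby - Cedar - Grove - Pine - Milton: 10+7+22+16+9 = 64
Vale - Fenby - Cedar - Grove - Milton - Pine: 10+7+22+7+9 = 55
Vale - Fenby - Milton - Pine - Cedar - Grove: 10+22+9+24+22 = 87
Vale - Fenby - Milton - Pine - Grove - Cedar: 10+22+9+16+22 = 79
… (106 more)
Vale - Cedar - Fenby - Grove - Milton - Pine: 3+7+15+7+9 = 41  ← best
The minimum is 41.
One shortest path: Vale → Cedar → Fenby → Grove → Milton → Pine.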